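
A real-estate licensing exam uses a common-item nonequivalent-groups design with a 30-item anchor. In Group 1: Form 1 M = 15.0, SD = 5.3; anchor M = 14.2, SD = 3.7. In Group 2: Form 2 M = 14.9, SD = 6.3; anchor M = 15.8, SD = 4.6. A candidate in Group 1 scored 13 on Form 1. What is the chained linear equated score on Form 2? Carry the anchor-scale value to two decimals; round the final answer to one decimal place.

Form 1 → anchor (Group 1): v = (3.7/5.3)(13 − 15.0) + 14.2 = 12.80
anchor → Form 2 (Group 2): y = (6.3/4.6)(12.80 − 15.8) + 14.9 = 10.8

10.8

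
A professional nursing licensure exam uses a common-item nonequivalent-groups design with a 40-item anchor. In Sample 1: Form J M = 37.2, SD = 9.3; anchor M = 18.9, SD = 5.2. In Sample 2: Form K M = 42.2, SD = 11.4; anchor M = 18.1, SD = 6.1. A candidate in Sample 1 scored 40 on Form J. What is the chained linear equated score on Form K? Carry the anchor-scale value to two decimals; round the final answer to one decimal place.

Form J → anchor (Sample 1): v = (5.2/9.3)(40 − 37.2) + 18.9 = 20.47
anchor → Form K (Sample 2): y = (11.4/6.1)(20.47 − 18.1) + 42.2 = 46.6

46.6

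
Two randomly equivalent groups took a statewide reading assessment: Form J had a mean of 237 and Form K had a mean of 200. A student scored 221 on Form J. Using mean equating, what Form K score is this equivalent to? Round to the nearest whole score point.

184

Mean equating: y = x + (M_Y − M_X) = 221 + (200 − 237) = 184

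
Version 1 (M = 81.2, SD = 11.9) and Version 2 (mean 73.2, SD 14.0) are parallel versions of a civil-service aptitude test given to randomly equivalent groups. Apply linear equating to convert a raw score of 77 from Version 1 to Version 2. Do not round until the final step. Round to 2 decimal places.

68.26

Linear equating: y = (SD_Y/SD_X)(x − M_X) + M_Y
y = (14.0/11.9)(77 − 81.2) + 73.2
y = 1.176471 × -4.2 + 73.2 = -4.9412 + 73.2 = 68.26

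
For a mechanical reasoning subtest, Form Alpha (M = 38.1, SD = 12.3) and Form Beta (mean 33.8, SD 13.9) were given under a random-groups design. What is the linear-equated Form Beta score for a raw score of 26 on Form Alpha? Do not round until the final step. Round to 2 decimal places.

20.13

Linear equating: y = (SD_Y/SD_X)(x − M_X) + M_Y
y = (13.9/12.3)(26 − 38.1) + 33.8
y = 1.130081 × -12.1 + 33.8 = -13.6740 + 33.8 = 20.13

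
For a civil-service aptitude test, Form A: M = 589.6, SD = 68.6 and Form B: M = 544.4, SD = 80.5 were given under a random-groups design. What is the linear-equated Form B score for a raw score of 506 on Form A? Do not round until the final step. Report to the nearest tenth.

Linear equating: y = (SD_Y/SD_X)(x − M_X) + M_Y
y = (80.5/68.6)(506 − 589.6) + 544.4
y = 1.173469 × -83.6 + 544.4 = -98.1020 + 544.4 = 446.3

446.3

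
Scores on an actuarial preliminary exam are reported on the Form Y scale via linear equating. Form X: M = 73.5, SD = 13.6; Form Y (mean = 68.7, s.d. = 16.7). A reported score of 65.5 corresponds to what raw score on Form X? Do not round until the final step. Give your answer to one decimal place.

70.9

Invert y = (SD_Y/SD_X)(x − M_X) + M_Y:
x = (SD_X/SD_Y)(y − M_Y) + M_X = (13.6/16.7)(65.5 − 68.7) + 73.5
x = 0.814371 × -3.200 + 73.5 = 70.9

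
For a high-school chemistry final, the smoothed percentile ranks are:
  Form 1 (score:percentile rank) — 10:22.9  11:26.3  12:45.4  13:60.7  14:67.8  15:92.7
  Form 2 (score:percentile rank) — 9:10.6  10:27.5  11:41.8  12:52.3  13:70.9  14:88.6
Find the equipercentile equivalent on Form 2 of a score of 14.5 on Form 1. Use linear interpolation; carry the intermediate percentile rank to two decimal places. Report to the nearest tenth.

13.5

PR of 14.5 on Form 1: 67.8 + (14.5 − 14)/(15 − 14) × (92.7 − 67.8) = 80.25
On Form 2, PR 80.25 falls between score 13 (PR 70.9) and 14 (PR 88.6).
Interpolate: 13 + (80.25 − 70.9)/(88.6 − 70.9) × (14 − 13) = 13.5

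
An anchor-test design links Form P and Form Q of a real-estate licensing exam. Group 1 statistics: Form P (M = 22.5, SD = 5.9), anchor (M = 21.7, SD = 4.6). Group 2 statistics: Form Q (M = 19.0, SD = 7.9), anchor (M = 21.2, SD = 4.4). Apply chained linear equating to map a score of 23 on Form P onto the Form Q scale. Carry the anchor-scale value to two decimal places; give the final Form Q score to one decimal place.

20.6

Form P → anchor (Group 1): v = (4.6/5.9)(23 − 22.5) + 21.7 = 22.09
anchor → Form Q (Group 2): y = (7.9/4.4)(22.09 − 21.2) + 19.0 = 20.6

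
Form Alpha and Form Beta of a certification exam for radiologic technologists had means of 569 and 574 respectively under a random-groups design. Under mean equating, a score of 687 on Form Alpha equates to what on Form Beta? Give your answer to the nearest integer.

Mean equating: y = x + (M_Y − M_X) = 687 + (574 − 569) = 692

692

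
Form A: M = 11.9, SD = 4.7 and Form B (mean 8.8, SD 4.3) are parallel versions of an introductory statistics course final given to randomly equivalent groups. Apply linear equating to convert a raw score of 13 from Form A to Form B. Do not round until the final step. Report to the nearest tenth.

9.8

Linear equating: y = (SD_Y/SD_X)(x − M_X) + M_Y
y = (4.3/4.7)(13 − 11.9) + 8.8
y = 0.914894 × 1.1 + 8.8 = 1.0064 + 8.8 = 9.8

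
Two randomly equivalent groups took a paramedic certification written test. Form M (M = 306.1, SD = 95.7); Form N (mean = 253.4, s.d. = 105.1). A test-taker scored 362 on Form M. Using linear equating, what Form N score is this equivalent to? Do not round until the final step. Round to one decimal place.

314.8

Linear equating: y = (SD_Y/SD_X)(x − M_X) + M_Y
y = (105.1/95.7)(362 − 306.1) + 253.4
y = 1.098224 × 55.9 + 253.4 = 61.3907 + 253.4 = 314.8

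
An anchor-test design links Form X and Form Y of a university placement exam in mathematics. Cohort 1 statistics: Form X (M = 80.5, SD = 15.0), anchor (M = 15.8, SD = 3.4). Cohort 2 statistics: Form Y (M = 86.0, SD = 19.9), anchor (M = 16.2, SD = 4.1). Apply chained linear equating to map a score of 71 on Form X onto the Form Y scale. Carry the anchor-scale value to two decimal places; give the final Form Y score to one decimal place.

73.6

Form X → anchor (Cohort 1): v = (3.4/15.0)(71 − 80.5) + 15.8 = 13.65
anchor → Form Y (Cohort 2): y = (19.9/4.1)(13.65 − 16.2) + 86.0 = 73.6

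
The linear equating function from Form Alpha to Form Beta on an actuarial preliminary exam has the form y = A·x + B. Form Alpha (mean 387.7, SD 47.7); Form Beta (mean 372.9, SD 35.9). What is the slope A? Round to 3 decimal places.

A = SD_Y / SD_X = 35.9 / 47.7 = 0.753

0.753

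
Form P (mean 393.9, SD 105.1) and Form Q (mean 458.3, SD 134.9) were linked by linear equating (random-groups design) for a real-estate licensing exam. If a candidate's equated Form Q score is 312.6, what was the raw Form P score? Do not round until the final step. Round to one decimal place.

280.4

Invert y = (SD_Y/SD_X)(x − M_X) + M_Y:
x = (SD_X/SD_Y)(y − M_Y) + M_X = (105.1/134.9)(312.6 − 458.3) + 393.9
x = 0.779096 × -145.700 + 393.9 = 280.4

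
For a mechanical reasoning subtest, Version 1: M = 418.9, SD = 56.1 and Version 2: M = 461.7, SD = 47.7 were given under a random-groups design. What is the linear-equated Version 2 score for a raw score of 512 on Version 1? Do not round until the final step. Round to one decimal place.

540.9

Linear equating: y = (SD_Y/SD_X)(x − M_X) + M_Y
y = (47.7/56.1)(512 − 418.9) + 461.7
y = 0.850267 × 93.1 + 461.7 = 79.1599 + 461.7 = 540.9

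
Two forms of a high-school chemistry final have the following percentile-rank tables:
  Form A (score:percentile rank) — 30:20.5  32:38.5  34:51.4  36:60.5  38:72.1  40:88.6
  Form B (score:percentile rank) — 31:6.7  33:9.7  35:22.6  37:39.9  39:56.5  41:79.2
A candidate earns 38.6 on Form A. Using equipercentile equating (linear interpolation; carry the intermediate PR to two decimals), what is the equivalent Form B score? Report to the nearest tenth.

40.8

PR of 38.6 on Form A: 72.1 + (38.6 − 38)/(40 − 38) × (88.6 − 72.1) = 77.05
On Form B, PR 77.05 falls between score 39 (PR 56.5) and 41 (PR 79.2).
Interpolate: 39 + (77.05 − 56.5)/(79.2 − 56.5) × (41 − 39) = 40.8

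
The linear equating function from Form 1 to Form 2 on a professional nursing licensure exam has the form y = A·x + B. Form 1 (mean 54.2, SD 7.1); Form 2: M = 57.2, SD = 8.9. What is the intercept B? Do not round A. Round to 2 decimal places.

-10.74

A = SD_Y / SD_X = 8.9 / 7.1 = 1.253521
B = M_Y − A·M_X = 57.2 − 1.253521 × 54.2 = -10.74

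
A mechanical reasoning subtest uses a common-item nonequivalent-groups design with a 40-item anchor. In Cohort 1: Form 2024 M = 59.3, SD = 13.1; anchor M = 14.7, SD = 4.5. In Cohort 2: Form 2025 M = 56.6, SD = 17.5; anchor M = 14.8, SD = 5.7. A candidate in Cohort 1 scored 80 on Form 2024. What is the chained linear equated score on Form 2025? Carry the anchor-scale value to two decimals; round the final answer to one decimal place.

78.1

Form 2024 → anchor (Cohort 1): v = (4.5/13.1)(80 − 59.3) + 14.7 = 21.81
anchor → Form 2025 (Cohort 2): y = (17.5/5.7)(21.81 − 14.8) + 56.6 = 78.1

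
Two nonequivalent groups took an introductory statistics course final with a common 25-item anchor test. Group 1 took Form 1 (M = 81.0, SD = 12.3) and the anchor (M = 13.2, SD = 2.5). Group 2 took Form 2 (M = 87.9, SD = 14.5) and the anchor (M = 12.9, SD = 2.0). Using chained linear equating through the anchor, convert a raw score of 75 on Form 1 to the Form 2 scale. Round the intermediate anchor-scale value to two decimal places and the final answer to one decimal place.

Form 1 → anchor (Group 1): v = (2.5/12.3)(75 − 81.0) + 13.2 = 11.98
anchor → Form 2 (Group 2): y = (14.5/2.0)(11.98 − 12.9) + 87.9 = 81.2

81.2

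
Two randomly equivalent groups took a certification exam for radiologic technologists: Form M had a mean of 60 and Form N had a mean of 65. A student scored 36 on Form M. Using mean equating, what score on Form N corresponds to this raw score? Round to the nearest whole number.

Mean equating: y = x + (M_Y − M_X) = 36 + (65 − 60) = 41

41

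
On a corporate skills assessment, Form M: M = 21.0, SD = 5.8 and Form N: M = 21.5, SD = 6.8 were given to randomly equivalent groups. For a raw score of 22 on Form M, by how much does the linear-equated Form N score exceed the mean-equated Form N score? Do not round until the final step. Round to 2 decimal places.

Mean-equated: 22 + (21.5 − 21.0) = 22.50
Linear-equated: (6.8/5.8)(22 − 21.0) + 21.5 = 22.672
Difference = 22.672 − 22.50 = 0.17

0.17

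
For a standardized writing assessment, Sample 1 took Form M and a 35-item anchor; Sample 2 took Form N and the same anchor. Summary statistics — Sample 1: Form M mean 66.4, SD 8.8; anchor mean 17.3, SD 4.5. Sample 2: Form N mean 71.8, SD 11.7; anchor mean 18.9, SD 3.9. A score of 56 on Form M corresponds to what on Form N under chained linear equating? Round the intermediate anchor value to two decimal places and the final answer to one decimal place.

51.0

Form M → anchor (Sample 1): v = (4.5/8.8)(56 − 66.4) + 17.3 = 11.98
anchor → Form N (Sample 2): y = (11.7/3.9)(11.98 − 18.9) + 71.8 = 51.0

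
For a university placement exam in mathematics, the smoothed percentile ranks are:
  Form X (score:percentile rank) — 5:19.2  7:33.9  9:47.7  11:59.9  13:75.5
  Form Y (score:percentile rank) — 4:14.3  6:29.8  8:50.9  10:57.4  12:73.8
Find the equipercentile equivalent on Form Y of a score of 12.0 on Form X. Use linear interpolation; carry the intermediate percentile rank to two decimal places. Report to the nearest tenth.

11.3

PR of 12.0 on Form X: 59.9 + (12.0 − 11)/(13 − 11) × (75.5 − 59.9) = 67.70
On Form Y, PR 67.70 falls between score 10 (PR 57.4) and 12 (PR 73.8).
Interpolate: 10 + (67.70 − 57.4)/(73.8 − 57.4) × (12 − 10) = 11.3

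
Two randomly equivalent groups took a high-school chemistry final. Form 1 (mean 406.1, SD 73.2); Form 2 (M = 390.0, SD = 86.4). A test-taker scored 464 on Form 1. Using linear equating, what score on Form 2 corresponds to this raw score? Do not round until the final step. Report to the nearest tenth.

Linear equating: y = (SD_Y/SD_X)(x − M_X) + M_Y
y = (86.4/73.2)(464 − 406.1) + 390.0
y = 1.180328 × 57.9 + 390.0 = 68.3410 + 390.0 = 458.3

458.3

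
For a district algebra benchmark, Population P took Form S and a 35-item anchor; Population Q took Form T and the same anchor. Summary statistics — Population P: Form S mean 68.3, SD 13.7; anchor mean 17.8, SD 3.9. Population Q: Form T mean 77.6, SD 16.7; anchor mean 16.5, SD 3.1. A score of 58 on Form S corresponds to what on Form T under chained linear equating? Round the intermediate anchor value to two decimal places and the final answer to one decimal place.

Form S → anchor (Population P): v = (3.9/13.7)(58 − 68.3) + 17.8 = 14.87
anchor → Form T (Population Q): y = (16.7/3.1)(14.87 − 16.5) + 77.6 = 68.8

68.8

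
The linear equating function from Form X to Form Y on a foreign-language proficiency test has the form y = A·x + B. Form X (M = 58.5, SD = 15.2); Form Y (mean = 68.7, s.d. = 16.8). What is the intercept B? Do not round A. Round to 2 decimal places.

A = SD_Y / SD_X = 16.8 / 15.2 = 1.105263
B = M_Y − A·M_X = 68.7 − 1.105263 × 58.5 = 4.04

4.04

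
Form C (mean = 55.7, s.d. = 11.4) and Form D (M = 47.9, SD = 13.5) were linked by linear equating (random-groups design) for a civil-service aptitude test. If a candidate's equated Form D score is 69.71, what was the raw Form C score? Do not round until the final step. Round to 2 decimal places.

Invert y = (SD_Y/SD_X)(x − M_X) + M_Y:
x = (SD_X/SD_Y)(y − M_Y) + M_X = (11.4/13.5)(69.71 − 47.9) + 55.7
x = 0.844444 × 21.810 + 55.7 = 74.12

74.12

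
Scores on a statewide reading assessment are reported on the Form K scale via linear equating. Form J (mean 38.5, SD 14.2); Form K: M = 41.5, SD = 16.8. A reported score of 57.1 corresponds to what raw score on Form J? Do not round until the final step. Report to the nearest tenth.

Invert y = (SD_Y/SD_X)(x − M_X) + M_Y:
x = (SD_X/SD_Y)(y − M_Y) + M_X = (14.2/16.8)(57.1 − 41.5) + 38.5
x = 0.845238 × 15.600 + 38.5 = 51.7

51.7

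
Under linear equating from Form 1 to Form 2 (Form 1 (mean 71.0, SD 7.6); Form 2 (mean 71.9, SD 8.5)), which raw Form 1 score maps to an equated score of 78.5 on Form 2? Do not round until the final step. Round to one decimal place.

76.9

Invert y = (SD_Y/SD_X)(x − M_X) + M_Y:
x = (SD_X/SD_Y)(y − M_Y) + M_X = (7.6/8.5)(78.5 − 71.9) + 71.0
x = 0.894118 × 6.600 + 71.0 = 76.9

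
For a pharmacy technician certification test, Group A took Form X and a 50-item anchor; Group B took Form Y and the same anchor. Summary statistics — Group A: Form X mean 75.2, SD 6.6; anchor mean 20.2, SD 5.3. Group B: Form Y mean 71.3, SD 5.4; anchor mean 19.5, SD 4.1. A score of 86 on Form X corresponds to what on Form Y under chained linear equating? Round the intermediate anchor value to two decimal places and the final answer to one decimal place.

Form X → anchor (Group A): v = (5.3/6.6)(86 − 75.2) + 20.2 = 28.87
anchor → Form Y (Group B): y = (5.4/4.1)(28.87 − 19.5) + 71.3 = 83.6

83.6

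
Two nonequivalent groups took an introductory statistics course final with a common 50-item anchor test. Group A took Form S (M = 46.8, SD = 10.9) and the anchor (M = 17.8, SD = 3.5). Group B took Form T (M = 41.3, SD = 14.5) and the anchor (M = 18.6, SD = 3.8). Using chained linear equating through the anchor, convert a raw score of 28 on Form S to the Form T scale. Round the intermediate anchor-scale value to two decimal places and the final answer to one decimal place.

15.2

Form S → anchor (Group A): v = (3.5/10.9)(28 − 46.8) + 17.8 = 11.76
anchor → Form T (Group B): y = (14.5/3.8)(11.76 − 18.6) + 41.3 = 15.2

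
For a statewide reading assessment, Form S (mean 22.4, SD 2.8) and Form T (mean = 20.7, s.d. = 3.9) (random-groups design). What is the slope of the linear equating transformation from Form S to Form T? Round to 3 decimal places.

A = SD_Y / SD_X = 3.9 / 2.8 = 1.393

1.393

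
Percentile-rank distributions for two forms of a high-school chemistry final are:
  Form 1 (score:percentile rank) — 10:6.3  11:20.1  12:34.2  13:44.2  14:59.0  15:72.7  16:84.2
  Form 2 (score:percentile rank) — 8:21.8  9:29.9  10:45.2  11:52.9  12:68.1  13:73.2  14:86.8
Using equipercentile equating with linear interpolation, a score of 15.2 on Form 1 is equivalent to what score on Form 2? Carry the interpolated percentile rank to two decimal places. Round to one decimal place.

13.1

PR of 15.2 on Form 1: 72.7 + (15.2 − 15)/(16 − 15) × (84.2 − 72.7) = 75.00
On Form 2, PR 75.00 falls between score 13 (PR 73.2) and 14 (PR 86.8).
Interpolate: 13 + (75.00 − 73.2)/(86.8 − 73.2) × (14 − 13) = 13.1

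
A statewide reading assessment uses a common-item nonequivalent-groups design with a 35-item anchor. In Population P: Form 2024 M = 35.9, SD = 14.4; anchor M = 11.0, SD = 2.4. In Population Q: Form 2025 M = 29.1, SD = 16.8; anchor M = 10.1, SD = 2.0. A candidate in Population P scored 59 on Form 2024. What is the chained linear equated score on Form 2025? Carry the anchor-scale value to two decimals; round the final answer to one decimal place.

69.0

Form 2024 → anchor (Population P): v = (2.4/14.4)(59 − 35.9) + 11.0 = 14.85
anchor → Form 2025 (Population Q): y = (16.8/2.0)(14.85 − 10.1) + 29.1 = 69.0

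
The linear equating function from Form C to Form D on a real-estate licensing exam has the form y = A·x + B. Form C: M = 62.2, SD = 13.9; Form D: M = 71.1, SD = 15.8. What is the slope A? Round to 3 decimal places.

1.137

A = SD_Y / SD_X = 15.8 / 13.9 = 1.137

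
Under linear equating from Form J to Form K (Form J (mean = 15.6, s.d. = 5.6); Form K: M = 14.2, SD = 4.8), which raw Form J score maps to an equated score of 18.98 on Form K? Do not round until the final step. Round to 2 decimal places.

21.18

Invert y = (SD_Y/SD_X)(x − M_X) + M_Y:
x = (SD_X/SD_Y)(y − M_Y) + M_X = (5.6/4.8)(18.98 − 14.2) + 15.6
x = 1.166667 × 4.780 + 15.6 = 21.18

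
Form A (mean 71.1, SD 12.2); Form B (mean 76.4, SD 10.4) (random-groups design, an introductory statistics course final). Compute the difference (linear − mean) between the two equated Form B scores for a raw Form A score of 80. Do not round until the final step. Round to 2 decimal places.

Mean-equated: 80 + (76.4 − 71.1) = 85.30
Linear-equated: (10.4/12.2)(80 − 71.1) + 76.4 = 83.987
Difference = 83.987 − 85.30 = -1.31

-1.31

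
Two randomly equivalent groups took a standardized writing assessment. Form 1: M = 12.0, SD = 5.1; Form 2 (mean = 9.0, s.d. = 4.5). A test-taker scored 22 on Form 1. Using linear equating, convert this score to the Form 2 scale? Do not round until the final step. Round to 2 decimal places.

Linear equating: y = (SD_Y/SD_X)(x − M_X) + M_Y
y = (4.5/5.1)(22 − 12.0) + 9.0
y = 0.882353 × 10.0 + 9.0 = 8.8235 + 9.0 = 17.82

17.82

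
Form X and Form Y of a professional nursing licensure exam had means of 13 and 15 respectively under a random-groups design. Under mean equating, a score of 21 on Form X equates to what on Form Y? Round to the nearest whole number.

Mean equating: y = x + (M_Y − M_X) = 21 + (15 − 13) = 23

23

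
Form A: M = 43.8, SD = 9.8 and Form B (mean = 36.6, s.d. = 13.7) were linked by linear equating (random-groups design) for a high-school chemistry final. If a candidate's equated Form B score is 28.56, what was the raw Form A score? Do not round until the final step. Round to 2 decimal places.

38.05

Invert y = (SD_Y/SD_X)(x − M_X) + M_Y:
x = (SD_X/SD_Y)(y − M_Y) + M_X = (9.8/13.7)(28.56 − 36.6) + 43.8
x = 0.715328 × -8.040 + 43.8 = 38.05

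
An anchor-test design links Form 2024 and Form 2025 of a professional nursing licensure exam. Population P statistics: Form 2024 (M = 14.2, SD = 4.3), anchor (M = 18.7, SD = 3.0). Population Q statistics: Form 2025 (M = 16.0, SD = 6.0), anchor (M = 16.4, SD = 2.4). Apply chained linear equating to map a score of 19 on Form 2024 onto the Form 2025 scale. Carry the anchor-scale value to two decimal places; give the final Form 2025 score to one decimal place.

30.1

Form 2024 → anchor (Population P): v = (3.0/4.3)(19 − 14.2) + 18.7 = 22.05
anchor → Form 2025 (Population Q): y = (6.0/2.4)(22.05 − 16.4) + 16.0 = 30.1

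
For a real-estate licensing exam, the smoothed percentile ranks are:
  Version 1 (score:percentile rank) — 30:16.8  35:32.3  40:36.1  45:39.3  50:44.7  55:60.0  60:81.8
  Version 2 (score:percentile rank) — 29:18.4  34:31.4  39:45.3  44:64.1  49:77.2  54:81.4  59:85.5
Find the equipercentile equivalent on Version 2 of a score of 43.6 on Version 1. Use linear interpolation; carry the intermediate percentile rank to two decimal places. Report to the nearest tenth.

PR of 43.6 on Version 1: 36.1 + (43.6 − 40)/(45 − 40) × (39.3 − 36.1) = 38.40
On Version 2, PR 38.40 falls between score 34 (PR 31.4) and 39 (PR 45.3).
Interpolate: 34 + (38.40 − 31.4)/(45.3 − 31.4) × (39 − 34) = 36.5

36.5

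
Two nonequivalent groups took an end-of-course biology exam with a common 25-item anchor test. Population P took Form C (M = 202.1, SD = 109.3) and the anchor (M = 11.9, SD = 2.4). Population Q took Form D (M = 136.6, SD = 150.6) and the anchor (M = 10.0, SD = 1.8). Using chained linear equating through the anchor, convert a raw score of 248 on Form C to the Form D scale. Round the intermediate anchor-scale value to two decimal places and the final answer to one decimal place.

380.1

Form C → anchor (Population P): v = (2.4/109.3)(248 − 202.1) + 11.9 = 12.91
anchor → Form D (Population Q): y = (150.6/1.8)(12.91 − 10.0) + 136.6 = 380.1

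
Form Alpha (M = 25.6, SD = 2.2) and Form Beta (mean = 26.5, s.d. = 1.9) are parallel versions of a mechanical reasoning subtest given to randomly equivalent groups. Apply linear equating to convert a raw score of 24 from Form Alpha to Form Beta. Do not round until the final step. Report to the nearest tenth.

25.1

Linear equating: y = (SD_Y/SD_X)(x − M_X) + M_Y
y = (1.9/2.2)(24 − 25.6) + 26.5
y = 0.863636 × -1.6 + 26.5 = -1.3818 + 26.5 = 25.1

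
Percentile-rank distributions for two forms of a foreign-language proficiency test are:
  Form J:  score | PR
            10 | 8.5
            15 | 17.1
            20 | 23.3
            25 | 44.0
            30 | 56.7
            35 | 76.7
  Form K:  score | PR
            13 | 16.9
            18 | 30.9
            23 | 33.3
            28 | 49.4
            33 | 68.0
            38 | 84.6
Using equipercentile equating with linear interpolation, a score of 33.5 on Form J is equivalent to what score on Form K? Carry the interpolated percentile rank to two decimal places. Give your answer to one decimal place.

33.8

PR of 33.5 on Form J: 56.7 + (33.5 − 30)/(35 − 30) × (76.7 − 56.7) = 70.70
On Form K, PR 70.70 falls between score 33 (PR 68.0) and 38 (PR 84.6).
Interpolate: 33 + (70.70 − 68.0)/(84.6 − 68.0) × (38 − 33) = 33.8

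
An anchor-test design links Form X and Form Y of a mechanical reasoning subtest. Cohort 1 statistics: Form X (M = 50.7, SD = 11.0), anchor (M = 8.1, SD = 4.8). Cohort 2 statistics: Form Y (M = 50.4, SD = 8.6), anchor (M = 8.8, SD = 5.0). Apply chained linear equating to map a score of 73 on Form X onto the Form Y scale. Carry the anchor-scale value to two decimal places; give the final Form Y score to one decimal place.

Form X → anchor (Cohort 1): v = (4.8/11.0)(73 − 50.7) + 8.1 = 17.83
anchor → Form Y (Cohort 2): y = (8.6/5.0)(17.83 − 8.8) + 50.4 = 65.9

65.9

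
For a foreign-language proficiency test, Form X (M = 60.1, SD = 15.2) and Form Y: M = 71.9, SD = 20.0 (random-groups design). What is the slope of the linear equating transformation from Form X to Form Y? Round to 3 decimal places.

A = SD_Y / SD_X = 20.0 / 15.2 = 1.316

1.316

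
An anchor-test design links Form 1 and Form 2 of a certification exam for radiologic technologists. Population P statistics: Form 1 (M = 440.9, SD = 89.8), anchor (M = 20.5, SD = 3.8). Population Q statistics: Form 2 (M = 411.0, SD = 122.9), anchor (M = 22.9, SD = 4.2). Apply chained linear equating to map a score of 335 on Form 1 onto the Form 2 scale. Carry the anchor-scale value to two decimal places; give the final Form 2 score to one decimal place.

209.7

Form 1 → anchor (Population P): v = (3.8/89.8)(335 − 440.9) + 20.5 = 16.02
anchor → Form 2 (Population Q): y = (122.9/4.2)(16.02 − 22.9) + 411.0 = 209.7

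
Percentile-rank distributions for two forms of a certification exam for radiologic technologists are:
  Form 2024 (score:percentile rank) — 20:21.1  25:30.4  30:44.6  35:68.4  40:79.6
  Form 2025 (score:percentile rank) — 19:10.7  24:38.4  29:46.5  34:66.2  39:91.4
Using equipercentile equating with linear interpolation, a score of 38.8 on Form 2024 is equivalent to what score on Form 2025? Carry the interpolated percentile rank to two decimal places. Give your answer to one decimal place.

PR of 38.8 on Form 2024: 68.4 + (38.8 − 35)/(40 − 35) × (79.6 − 68.4) = 76.91
On Form 2025, PR 76.91 falls between score 34 (PR 66.2) and 39 (PR 91.4).
Interpolate: 34 + (76.91 − 66.2)/(91.4 − 66.2) × (39 − 34) = 36.1

36.1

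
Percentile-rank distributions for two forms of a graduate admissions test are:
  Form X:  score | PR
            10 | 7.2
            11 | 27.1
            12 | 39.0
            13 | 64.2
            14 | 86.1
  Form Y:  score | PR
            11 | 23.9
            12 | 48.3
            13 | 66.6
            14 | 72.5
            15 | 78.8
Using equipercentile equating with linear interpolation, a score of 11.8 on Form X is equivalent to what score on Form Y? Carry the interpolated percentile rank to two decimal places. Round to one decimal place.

11.5

PR of 11.8 on Form X: 27.1 + (11.8 − 11)/(12 − 11) × (39.0 − 27.1) = 36.62
On Form Y, PR 36.62 falls between score 11 (PR 23.9) and 12 (PR 48.3).
Interpolate: 11 + (36.62 − 23.9)/(48.3 − 23.9) × (12 − 11) = 11.5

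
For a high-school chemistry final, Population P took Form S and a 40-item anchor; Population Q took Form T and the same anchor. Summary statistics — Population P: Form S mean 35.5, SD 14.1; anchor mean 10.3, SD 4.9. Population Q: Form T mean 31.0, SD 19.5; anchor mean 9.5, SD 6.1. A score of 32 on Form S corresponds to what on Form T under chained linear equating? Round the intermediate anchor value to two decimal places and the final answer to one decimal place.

29.7

Form S → anchor (Population P): v = (4.9/14.1)(32 − 35.5) + 10.3 = 9.08
anchor → Form T (Population Q): y = (19.5/6.1)(9.08 − 9.5) + 31.0 = 29.7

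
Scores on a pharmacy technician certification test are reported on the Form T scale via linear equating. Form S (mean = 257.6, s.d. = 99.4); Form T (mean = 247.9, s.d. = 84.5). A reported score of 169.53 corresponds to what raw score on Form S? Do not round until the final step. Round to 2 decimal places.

165.41

Invert y = (SD_Y/SD_X)(x − M_X) + M_Y:
x = (SD_X/SD_Y)(y − M_Y) + M_X = (99.4/84.5)(169.53 − 247.9) + 257.6
x = 1.176331 × -78.370 + 257.6 = 165.41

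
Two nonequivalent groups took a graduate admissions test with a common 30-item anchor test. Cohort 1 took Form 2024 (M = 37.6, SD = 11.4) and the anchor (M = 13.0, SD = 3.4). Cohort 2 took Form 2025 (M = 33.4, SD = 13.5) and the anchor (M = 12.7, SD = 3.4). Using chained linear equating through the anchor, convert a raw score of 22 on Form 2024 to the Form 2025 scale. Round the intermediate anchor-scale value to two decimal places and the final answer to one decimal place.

16.1

Form 2024 → anchor (Cohort 1): v = (3.4/11.4)(22 − 37.6) + 13.0 = 8.35
anchor → Form 2025 (Cohort 2): y = (13.5/3.4)(8.35 − 12.7) + 33.4 = 16.1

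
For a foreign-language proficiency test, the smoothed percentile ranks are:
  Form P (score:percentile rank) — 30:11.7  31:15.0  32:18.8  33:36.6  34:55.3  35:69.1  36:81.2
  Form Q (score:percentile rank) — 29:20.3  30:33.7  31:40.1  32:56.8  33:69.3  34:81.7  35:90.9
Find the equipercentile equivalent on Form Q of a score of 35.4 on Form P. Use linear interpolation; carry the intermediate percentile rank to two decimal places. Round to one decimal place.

PR of 35.4 on Form P: 69.1 + (35.4 − 35)/(36 − 35) × (81.2 − 69.1) = 73.94
On Form Q, PR 73.94 falls between score 33 (PR 69.3) and 34 (PR 81.7).
Interpolate: 33 + (73.94 − 69.3)/(81.7 − 69.3) × (34 − 33) = 33.4

33.4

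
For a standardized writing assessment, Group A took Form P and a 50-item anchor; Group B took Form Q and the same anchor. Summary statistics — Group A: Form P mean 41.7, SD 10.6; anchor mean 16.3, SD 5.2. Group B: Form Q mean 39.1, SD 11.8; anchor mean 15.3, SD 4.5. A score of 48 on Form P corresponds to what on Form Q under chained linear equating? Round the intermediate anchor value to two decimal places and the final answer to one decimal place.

Form P → anchor (Group A): v = (5.2/10.6)(48 − 41.7) + 16.3 = 19.39
anchor → Form Q (Group B): y = (11.8/4.5)(19.39 − 15.3) + 39.1 = 49.8

49.8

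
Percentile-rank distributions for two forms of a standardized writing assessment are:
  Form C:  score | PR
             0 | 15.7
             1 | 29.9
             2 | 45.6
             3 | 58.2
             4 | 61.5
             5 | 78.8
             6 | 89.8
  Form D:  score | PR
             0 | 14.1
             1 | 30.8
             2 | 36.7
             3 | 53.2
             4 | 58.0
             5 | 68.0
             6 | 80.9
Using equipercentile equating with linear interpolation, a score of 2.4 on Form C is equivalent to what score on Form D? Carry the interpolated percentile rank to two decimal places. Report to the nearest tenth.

2.8

PR of 2.4 on Form C: 45.6 + (2.4 − 2)/(3 − 2) × (58.2 − 45.6) = 50.64
On Form D, PR 50.64 falls between score 2 (PR 36.7) and 3 (PR 53.2).
Interpolate: 2 + (50.64 − 36.7)/(53.2 − 36.7) × (3 − 2) = 2.8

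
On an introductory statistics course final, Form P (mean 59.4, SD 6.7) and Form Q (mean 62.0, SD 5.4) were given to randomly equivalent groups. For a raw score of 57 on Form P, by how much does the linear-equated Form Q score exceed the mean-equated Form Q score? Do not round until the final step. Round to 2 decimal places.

0.47

Mean-equated: 57 + (62.0 − 59.4) = 59.60
Linear-equated: (5.4/6.7)(57 − 59.4) + 62.0 = 60.066
Difference = 60.066 − 59.60 = 0.47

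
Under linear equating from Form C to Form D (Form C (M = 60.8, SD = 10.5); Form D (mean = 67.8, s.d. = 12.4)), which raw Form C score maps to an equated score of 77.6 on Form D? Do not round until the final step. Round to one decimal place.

Invert y = (SD_Y/SD_X)(x − M_X) + M_Y:
x = (SD_X/SD_Y)(y − M_Y) + M_X = (10.5/12.4)(77.6 − 67.8) + 60.8
x = 0.846774 × 9.800 + 60.8 = 69.1

69.1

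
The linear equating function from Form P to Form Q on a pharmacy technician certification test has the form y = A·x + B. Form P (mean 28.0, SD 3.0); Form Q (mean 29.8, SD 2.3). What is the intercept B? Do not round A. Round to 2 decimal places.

A = SD_Y / SD_X = 2.3 / 3.0 = 0.766667
B = M_Y − A·M_X = 29.8 − 0.766667 × 28.0 = 8.33

8.33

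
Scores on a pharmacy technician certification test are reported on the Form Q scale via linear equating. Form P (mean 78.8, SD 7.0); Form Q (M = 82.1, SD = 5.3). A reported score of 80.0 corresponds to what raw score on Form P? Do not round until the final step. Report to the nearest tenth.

Invert y = (SD_Y/SD_X)(x − M_X) + M_Y:
x = (SD_X/SD_Y)(y − M_Y) + M_X = (7.0/5.3)(80.0 − 82.1) + 78.8
x = 1.320755 × -2.100 + 78.8 = 76.0

76.0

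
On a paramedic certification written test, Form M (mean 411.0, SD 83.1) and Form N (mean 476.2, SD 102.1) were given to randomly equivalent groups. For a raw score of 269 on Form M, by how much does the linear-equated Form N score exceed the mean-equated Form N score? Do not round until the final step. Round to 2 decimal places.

Mean-equated: 269 + (476.2 − 411.0) = 334.20
Linear-equated: (102.1/83.1)(269 − 411.0) + 476.2 = 301.733
Difference = 301.733 − 334.20 = -32.47

-32.47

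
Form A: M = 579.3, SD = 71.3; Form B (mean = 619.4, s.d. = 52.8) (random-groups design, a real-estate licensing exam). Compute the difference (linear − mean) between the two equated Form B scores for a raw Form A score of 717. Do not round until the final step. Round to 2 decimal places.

Mean-equated: 717 + (619.4 − 579.3) = 757.10
Linear-equated: (52.8/71.3)(717 − 579.3) + 619.4 = 721.371
Difference = 721.371 − 757.10 = -35.73

-35.73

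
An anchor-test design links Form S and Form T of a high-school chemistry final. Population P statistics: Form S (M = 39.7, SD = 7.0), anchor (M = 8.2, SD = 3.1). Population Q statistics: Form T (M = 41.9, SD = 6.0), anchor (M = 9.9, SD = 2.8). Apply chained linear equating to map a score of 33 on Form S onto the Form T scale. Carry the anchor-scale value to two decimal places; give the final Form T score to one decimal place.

31.9

Form S → anchor (Population P): v = (3.1/7.0)(33 − 39.7) + 8.2 = 5.23
anchor → Form T (Population Q): y = (6.0/2.8)(5.23 − 9.9) + 41.9 = 31.9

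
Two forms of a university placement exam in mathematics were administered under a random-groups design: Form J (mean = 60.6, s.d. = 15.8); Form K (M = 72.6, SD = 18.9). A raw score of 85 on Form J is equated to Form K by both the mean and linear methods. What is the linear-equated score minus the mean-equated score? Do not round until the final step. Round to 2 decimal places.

4.79

Mean-equated: 85 + (72.6 − 60.6) = 97.00
Linear-equated: (18.9/15.8)(85 − 60.6) + 72.6 = 101.787
Difference = 101.787 − 97.00 = 4.79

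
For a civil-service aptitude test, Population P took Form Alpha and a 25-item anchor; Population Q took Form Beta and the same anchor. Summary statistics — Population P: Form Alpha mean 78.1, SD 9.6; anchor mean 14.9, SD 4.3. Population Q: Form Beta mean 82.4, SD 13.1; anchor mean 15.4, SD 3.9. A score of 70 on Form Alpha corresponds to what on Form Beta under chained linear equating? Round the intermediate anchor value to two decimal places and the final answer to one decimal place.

Form Alpha → anchor (Population P): v = (4.3/9.6)(70 − 78.1) + 14.9 = 11.27
anchor → Form Beta (Population Q): y = (13.1/3.9)(11.27 − 15.4) + 82.4 = 68.5

68.5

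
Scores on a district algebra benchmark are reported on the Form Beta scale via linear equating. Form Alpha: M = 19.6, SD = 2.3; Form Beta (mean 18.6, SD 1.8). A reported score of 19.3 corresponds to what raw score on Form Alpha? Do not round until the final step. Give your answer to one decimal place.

Invert y = (SD_Y/SD_X)(x − M_X) + M_Y:
x = (SD_X/SD_Y)(y − M_Y) + M_X = (2.3/1.8)(19.3 − 18.6) + 19.6
x = 1.277778 × 0.700 + 19.6 = 20.5

20.5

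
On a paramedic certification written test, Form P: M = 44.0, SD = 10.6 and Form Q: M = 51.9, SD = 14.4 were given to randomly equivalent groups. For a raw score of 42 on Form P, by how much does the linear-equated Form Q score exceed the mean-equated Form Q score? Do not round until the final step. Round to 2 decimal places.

Mean-equated: 42 + (51.9 − 44.0) = 49.90
Linear-equated: (14.4/10.6)(42 − 44.0) + 51.9 = 49.183
Difference = 49.183 − 49.90 = -0.72

-0.72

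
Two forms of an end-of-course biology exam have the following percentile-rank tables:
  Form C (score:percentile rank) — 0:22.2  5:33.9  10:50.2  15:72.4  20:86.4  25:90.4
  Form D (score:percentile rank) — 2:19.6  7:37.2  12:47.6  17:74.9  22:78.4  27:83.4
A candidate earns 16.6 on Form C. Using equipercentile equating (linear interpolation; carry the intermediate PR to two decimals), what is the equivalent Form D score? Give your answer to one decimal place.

PR of 16.6 on Form C: 72.4 + (16.6 − 15)/(20 − 15) × (86.4 − 72.4) = 76.88
On Form D, PR 76.88 falls between score 17 (PR 74.9) and 22 (PR 78.4).
Interpolate: 17 + (76.88 − 74.9)/(78.4 − 74.9) × (22 − 17) = 19.8

19.8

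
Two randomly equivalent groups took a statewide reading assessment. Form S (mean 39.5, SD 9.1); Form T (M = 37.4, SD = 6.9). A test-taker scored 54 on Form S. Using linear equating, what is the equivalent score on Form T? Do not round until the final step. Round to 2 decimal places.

Linear equating: y = (SD_Y/SD_X)(x − M_X) + M_Y
y = (6.9/9.1)(54 − 39.5) + 37.4
y = 0.758242 × 14.5 + 37.4 = 10.9945 + 37.4 = 48.39

48.39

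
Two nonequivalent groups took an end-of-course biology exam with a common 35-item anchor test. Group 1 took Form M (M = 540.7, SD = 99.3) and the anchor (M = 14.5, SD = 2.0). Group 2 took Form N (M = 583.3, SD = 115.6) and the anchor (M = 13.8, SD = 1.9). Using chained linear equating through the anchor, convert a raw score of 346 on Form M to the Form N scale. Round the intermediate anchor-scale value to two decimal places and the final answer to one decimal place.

387.4

Form M → anchor (Group 1): v = (2.0/99.3)(346 − 540.7) + 14.5 = 10.58
anchor → Form N (Group 2): y = (115.6/1.9)(10.58 − 13.8) + 583.3 = 387.4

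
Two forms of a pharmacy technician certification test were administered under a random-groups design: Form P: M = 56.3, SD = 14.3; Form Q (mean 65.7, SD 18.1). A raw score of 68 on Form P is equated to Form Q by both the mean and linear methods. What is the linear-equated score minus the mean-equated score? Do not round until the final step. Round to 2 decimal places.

Mean-equated: 68 + (65.7 − 56.3) = 77.40
Linear-equated: (18.1/14.3)(68 − 56.3) + 65.7 = 80.509
Difference = 80.509 − 77.40 = 3.11

3.11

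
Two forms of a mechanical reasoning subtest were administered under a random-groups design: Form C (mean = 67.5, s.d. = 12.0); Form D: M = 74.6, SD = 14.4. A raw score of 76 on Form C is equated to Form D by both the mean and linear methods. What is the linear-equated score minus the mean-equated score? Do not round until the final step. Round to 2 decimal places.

Mean-equated: 76 + (74.6 − 67.5) = 83.10
Linear-equated: (14.4/12.0)(76 − 67.5) + 74.6 = 84.800
Difference = 84.800 − 83.10 = 1.70

1.70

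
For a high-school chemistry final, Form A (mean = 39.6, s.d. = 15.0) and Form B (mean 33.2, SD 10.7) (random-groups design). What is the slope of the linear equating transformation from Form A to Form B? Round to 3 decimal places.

A = SD_Y / SD_X = 10.7 / 15.0 = 0.713

0.713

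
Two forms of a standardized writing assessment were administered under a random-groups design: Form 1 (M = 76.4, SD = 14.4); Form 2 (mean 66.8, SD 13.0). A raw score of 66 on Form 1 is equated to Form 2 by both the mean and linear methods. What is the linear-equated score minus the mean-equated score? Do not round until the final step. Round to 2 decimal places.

Mean-equated: 66 + (66.8 − 76.4) = 56.40
Linear-equated: (13.0/14.4)(66 − 76.4) + 66.8 = 57.411
Difference = 57.411 − 56.40 = 1.01

1.01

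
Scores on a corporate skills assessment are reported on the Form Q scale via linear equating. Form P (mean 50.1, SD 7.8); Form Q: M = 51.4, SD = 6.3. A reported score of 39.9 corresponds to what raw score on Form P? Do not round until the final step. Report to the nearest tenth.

35.9

Invert y = (SD_Y/SD_X)(x − M_X) + M_Y:
x = (SD_X/SD_Y)(y − M_Y) + M_X = (7.8/6.3)(39.9 − 51.4) + 50.1
x = 1.238095 × -11.500 + 50.1 = 35.9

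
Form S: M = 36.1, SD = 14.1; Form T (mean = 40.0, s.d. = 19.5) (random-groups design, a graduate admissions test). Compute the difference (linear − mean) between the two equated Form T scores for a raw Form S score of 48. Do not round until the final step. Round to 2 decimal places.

4.56

Mean-equated: 48 + (40.0 − 36.1) = 51.90
Linear-equated: (19.5/14.1)(48 − 36.1) + 40.0 = 56.457
Difference = 56.457 − 51.90 = 4.56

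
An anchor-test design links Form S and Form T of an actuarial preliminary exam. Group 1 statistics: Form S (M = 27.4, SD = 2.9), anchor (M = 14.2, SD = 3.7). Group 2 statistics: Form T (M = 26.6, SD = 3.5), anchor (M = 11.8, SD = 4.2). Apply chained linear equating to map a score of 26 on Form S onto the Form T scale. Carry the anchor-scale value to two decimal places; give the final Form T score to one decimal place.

Form S → anchor (Group 1): v = (3.7/2.9)(26 − 27.4) + 14.2 = 12.41
anchor → Form T (Group 2): y = (3.5/4.2)(12.41 − 11.8) + 26.6 = 27.1

27.1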